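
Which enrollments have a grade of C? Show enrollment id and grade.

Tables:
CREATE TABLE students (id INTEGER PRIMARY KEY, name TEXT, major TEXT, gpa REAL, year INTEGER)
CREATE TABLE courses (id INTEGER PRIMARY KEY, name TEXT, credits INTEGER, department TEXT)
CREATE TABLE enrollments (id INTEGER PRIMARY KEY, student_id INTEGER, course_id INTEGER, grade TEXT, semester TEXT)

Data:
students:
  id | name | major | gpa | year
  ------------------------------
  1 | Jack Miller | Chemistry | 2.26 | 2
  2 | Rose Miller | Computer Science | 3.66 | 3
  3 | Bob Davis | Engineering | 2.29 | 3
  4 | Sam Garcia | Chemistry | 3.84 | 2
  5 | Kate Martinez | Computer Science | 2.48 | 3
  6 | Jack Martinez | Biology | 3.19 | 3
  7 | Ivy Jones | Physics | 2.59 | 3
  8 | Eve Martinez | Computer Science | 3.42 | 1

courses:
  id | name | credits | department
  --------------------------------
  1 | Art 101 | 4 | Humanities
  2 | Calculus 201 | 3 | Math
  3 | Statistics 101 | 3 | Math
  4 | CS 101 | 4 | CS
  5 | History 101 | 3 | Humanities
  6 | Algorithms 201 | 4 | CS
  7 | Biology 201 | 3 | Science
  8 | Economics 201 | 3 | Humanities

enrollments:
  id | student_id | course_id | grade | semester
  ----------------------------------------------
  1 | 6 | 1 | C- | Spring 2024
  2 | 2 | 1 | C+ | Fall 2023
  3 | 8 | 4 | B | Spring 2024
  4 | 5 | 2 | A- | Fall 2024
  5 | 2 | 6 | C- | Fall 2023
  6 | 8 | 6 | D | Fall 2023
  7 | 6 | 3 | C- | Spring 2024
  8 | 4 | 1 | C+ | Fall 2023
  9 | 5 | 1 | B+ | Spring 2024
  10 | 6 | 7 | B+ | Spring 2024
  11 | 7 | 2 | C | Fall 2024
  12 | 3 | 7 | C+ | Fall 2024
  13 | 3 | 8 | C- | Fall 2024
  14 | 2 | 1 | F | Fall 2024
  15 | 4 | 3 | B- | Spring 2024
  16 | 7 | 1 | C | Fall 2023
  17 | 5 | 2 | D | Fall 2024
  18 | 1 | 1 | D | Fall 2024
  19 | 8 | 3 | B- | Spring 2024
SELECT id, grade FROM enrollments WHERE grade = 'C'

Execution result:
id | grade
11 | C
16 | C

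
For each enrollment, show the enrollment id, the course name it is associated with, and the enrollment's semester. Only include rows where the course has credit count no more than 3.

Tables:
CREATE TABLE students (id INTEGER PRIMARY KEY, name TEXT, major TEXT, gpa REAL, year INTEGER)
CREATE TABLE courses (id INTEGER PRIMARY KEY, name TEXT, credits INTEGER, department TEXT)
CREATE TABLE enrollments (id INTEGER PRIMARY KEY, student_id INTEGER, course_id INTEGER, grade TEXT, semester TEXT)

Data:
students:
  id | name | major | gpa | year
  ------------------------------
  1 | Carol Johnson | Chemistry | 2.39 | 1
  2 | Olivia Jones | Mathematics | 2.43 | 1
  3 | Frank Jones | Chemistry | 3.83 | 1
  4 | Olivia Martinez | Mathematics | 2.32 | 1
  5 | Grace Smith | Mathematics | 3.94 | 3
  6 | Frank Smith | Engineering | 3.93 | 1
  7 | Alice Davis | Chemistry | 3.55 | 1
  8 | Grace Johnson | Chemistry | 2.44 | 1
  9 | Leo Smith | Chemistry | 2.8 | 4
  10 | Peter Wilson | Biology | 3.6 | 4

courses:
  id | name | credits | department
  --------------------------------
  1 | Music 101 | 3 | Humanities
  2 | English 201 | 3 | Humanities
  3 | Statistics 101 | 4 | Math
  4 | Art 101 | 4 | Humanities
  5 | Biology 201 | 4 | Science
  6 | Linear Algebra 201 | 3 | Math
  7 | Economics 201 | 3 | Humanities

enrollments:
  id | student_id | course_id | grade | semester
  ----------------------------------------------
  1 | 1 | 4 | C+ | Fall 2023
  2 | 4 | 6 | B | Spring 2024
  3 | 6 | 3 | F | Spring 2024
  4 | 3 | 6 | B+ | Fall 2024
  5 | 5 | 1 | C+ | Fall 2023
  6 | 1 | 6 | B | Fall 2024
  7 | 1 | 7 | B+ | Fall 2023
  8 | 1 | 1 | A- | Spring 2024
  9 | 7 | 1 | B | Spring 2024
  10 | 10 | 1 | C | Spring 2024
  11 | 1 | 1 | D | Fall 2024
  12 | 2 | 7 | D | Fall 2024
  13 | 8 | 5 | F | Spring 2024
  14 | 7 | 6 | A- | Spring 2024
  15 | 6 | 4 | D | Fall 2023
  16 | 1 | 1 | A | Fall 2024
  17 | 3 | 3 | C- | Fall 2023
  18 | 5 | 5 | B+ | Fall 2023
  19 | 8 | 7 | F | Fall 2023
SELECT c.id, p.name AS course, c.semester FROM enrollments c JOIN courses p ON c.course_id = p.id WHERE p.credits <= 3

Execution result:
id | course | semester
2 | Linear Algebra 201 | Spring 2024
4 | Linear Algebra 201 | Fall 2024
5 | Music 101 | Fall 2023
6 | Linear Algebra 201 | Fall 2024
7 | Economics 201 | Fall 2023
8 | Music 101 | Spring 2024
9 | Music 101 | Spring 2024
10 | Music 101 | Spring 2024
11 | Music 101 | Fall 2024
12 | Economics 201 | Fall 2024
14 | Linear Algebra 201 | Spring 2024
16 | Music 101 | Fall 2024
19 | Economics 201 | Fall 2023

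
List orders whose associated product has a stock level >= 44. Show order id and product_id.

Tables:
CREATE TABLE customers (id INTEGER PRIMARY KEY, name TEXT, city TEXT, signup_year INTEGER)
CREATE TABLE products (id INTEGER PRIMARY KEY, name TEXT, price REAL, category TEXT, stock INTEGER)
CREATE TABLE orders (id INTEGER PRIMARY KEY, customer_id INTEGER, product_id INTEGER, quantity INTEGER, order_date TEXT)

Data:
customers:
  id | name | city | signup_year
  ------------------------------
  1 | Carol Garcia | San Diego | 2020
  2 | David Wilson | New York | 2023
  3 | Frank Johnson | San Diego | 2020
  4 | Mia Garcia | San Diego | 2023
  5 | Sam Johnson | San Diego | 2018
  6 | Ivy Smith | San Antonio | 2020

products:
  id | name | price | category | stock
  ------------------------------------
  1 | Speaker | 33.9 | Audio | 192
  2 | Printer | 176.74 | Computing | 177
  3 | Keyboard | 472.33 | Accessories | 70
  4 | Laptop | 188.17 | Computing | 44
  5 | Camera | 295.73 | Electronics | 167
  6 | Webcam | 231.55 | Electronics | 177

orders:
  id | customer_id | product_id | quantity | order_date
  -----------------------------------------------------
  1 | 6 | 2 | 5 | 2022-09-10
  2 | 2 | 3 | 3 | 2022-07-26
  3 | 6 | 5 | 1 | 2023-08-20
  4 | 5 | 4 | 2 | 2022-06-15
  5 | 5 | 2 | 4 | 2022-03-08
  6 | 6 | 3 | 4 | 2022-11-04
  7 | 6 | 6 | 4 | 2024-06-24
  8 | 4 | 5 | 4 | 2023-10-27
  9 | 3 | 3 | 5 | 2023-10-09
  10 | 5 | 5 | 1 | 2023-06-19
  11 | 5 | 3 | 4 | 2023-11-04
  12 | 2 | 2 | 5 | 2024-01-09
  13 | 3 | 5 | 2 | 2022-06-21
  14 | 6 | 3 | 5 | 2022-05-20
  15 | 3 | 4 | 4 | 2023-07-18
SELECT id, product_id FROM orders WHERE product_id IN (SELECT id FROM products WHERE stock >= 44)

Execution result:
id | product_id
1 | 2
2 | 3
3 | 5
4 | 4
5 | 2
6 | 3
7 | 6
8 | 5
9 | 3
10 | 5
11 | 3
12 | 2
13 | 5
14 | 3
15 | 4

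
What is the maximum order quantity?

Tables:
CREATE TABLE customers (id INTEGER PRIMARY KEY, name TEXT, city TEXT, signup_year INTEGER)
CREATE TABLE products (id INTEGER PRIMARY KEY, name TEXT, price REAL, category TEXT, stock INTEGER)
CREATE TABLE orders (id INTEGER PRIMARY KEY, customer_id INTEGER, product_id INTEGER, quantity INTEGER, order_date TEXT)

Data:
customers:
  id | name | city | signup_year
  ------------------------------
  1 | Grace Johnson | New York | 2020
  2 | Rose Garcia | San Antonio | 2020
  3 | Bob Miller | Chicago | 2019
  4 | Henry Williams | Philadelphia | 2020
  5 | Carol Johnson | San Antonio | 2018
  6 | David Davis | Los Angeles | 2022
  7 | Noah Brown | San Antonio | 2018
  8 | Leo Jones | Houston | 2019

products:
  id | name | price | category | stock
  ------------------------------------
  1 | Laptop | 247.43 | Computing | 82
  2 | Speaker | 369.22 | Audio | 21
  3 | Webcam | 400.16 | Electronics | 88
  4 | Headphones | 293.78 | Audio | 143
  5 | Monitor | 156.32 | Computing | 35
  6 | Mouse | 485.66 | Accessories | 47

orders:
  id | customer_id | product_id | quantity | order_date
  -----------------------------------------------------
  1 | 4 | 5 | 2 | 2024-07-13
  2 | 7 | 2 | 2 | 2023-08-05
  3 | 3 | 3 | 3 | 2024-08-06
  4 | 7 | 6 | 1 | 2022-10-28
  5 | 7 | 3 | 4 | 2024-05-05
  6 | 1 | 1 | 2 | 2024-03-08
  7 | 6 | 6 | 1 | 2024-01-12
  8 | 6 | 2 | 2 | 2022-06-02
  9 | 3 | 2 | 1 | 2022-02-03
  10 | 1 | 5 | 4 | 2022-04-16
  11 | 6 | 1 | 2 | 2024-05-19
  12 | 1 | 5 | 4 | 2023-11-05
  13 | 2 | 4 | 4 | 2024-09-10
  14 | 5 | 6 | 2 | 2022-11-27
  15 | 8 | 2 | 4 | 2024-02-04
SELECT MAX(quantity) FROM orders

Execution result:
4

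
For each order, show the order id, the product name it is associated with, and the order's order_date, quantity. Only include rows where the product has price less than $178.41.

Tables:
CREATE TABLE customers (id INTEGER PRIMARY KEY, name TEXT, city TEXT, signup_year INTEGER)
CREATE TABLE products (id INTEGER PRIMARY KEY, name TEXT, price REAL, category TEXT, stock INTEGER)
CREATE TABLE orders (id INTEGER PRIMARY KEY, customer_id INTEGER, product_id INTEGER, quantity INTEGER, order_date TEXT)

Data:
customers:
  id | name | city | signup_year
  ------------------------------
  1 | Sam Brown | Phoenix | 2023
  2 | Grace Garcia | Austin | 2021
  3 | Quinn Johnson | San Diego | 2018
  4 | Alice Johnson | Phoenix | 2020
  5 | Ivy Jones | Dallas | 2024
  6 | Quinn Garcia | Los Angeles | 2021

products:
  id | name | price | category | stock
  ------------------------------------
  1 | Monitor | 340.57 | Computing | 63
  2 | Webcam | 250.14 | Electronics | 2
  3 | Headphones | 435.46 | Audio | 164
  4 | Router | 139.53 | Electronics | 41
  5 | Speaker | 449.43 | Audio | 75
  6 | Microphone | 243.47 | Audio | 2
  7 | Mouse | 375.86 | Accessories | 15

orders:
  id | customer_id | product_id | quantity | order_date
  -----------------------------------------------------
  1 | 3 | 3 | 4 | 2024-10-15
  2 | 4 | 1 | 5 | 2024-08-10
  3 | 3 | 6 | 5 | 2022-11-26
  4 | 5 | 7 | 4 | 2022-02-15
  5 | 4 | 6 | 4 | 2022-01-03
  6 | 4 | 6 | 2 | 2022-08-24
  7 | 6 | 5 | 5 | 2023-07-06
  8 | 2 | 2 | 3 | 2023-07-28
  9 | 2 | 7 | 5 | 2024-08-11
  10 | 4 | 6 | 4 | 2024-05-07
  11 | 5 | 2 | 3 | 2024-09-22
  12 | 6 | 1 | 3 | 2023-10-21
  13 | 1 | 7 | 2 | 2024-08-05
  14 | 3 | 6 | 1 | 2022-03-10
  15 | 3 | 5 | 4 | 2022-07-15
SELECT c.id, p.name AS product, c.order_date, c.quantity FROM orders c JOIN products p ON c.product_id = p.id WHERE p.price < 178.41

Execution result:
(no rows)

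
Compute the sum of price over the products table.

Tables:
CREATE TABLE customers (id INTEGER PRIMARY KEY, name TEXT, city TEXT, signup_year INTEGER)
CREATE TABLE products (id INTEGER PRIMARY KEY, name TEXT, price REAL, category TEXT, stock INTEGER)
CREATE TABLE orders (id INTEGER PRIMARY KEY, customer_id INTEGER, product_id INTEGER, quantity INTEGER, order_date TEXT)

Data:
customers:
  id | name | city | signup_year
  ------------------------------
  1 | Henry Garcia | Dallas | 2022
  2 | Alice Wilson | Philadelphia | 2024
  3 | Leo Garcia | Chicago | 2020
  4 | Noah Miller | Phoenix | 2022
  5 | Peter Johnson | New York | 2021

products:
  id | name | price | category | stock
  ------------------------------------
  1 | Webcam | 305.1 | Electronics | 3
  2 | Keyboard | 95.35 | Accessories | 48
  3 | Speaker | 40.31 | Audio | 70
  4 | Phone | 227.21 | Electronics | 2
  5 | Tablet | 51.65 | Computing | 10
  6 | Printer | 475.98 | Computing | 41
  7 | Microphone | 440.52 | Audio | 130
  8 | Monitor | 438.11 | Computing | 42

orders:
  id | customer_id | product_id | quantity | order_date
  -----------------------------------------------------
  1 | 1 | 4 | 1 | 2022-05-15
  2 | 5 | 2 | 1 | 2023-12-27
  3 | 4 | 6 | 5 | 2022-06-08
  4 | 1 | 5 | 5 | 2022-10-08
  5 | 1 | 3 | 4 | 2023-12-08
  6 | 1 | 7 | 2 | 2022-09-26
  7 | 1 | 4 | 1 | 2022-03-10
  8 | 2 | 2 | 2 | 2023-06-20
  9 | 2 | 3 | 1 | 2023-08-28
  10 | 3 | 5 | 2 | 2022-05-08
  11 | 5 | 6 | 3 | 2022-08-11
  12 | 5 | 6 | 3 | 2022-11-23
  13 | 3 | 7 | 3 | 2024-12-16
SELECT SUM(price) FROM products

Execution result:
2074.23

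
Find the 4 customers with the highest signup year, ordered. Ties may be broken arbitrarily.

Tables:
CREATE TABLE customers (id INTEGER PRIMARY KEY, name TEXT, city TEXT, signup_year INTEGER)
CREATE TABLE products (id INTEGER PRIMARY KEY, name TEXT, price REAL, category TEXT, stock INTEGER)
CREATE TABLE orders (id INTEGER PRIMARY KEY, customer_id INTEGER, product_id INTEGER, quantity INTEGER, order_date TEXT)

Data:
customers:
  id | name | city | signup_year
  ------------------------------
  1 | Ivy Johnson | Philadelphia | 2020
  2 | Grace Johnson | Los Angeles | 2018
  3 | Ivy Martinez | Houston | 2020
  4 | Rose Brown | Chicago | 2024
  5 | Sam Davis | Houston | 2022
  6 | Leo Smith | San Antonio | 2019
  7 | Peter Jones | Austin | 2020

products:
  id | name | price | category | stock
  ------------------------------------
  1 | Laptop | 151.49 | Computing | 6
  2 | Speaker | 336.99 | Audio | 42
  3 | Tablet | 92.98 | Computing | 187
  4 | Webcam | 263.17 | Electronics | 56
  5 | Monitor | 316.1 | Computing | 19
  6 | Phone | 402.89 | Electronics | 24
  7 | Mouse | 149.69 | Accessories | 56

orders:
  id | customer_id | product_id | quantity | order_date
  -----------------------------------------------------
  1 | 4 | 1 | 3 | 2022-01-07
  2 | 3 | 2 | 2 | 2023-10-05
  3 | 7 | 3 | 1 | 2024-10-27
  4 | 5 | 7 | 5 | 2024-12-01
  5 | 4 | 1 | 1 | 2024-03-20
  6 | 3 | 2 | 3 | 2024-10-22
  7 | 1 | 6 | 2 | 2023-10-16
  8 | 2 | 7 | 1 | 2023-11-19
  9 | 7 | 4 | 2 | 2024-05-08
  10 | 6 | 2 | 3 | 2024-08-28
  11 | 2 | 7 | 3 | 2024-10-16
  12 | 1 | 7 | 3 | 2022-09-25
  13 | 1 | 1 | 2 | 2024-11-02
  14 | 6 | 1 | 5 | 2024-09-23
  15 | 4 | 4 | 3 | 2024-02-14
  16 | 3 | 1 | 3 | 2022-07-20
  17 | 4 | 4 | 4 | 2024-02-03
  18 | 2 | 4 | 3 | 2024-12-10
SELECT name, signup_year FROM customers ORDER BY signup_year DESC LIMIT 4

Execution result:
name | signup_year
Rose Brown | 2024
Sam Davis | 2022
Ivy Johnson | 2020
Ivy Martinez | 2020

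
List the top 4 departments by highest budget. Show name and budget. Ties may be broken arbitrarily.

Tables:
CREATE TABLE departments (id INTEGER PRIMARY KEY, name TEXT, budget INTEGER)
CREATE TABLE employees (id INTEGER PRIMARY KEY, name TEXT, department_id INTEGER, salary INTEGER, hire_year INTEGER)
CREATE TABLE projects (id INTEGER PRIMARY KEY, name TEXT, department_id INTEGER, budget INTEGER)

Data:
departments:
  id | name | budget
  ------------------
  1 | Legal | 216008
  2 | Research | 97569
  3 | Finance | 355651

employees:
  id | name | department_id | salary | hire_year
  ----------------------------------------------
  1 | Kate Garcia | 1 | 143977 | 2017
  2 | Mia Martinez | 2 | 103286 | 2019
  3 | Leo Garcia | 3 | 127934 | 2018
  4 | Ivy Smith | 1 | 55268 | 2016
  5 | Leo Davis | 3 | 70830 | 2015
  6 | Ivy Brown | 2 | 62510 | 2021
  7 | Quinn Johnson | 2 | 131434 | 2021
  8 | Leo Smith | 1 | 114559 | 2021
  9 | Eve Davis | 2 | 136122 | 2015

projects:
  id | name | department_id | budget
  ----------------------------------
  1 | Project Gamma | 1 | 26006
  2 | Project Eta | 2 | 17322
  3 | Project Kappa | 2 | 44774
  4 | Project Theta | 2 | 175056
SELECT name, budget FROM departments ORDER BY budget DESC LIMIT 4

Execution result:
name | budget
Finance | 355651
Legal | 216008
Research | 97569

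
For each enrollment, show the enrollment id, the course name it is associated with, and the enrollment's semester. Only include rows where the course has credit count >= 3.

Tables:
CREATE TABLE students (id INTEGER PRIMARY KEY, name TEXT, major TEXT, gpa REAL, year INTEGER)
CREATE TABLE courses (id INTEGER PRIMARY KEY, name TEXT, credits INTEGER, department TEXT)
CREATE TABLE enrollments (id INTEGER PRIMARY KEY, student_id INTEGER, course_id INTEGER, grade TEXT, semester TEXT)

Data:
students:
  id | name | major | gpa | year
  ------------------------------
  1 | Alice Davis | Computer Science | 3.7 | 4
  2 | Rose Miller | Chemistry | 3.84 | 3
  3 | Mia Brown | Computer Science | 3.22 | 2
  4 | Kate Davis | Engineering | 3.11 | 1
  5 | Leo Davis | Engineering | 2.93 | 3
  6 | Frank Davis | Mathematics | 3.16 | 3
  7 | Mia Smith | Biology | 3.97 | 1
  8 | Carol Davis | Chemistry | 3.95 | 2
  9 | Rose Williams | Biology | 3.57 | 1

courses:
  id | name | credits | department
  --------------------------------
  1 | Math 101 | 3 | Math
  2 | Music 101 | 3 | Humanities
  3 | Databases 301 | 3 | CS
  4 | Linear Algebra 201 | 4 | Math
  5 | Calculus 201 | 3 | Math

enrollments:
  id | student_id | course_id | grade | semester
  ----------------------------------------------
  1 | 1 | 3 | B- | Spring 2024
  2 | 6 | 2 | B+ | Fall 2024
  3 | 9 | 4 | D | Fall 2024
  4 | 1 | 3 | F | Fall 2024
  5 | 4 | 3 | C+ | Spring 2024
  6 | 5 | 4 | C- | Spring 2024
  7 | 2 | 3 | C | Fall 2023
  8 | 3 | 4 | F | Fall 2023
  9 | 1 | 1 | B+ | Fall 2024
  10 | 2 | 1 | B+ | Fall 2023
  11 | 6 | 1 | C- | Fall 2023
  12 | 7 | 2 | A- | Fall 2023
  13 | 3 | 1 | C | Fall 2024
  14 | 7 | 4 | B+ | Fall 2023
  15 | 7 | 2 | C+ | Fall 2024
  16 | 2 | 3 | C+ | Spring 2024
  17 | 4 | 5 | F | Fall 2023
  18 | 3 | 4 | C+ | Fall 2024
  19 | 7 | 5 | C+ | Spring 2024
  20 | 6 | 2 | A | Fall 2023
SELECT c.id, p.name AS course, c.semester FROM enrollments c JOIN courses p ON c.course_id = p.id WHERE p.credits >= 3

Execution result:
id | course | semester
1 | Databases 301 | Spring 2024
2 | Music 101 | Fall 2024
3 | Linear Algebra 201 | Fall 2024
4 | Databases 301 | Fall 2024
5 | Databases 301 | Spring 2024
6 | Linear Algebra 201 | Spring 2024
7 | Databases 301 | Fall 2023
8 | Linear Algebra 201 | Fall 2023
9 | Math 101 | Fall 2024
10 | Math 101 | Fall 2023
11 | Math 101 | Fall 2023
12 | Music 101 | Fall 2023
13 | Math 101 | Fall 2024
14 | Linear Algebra 201 | Fall 2023
15 | Music 101 | Fall 2024
16 | Databases 301 | Spring 2024
17 | Calculus 201 | Fall 2023
18 | Linear Algebra 201 | Fall 2024
19 | Calculus 201 | Spring 2024
20 | Music 101 | Fall 2023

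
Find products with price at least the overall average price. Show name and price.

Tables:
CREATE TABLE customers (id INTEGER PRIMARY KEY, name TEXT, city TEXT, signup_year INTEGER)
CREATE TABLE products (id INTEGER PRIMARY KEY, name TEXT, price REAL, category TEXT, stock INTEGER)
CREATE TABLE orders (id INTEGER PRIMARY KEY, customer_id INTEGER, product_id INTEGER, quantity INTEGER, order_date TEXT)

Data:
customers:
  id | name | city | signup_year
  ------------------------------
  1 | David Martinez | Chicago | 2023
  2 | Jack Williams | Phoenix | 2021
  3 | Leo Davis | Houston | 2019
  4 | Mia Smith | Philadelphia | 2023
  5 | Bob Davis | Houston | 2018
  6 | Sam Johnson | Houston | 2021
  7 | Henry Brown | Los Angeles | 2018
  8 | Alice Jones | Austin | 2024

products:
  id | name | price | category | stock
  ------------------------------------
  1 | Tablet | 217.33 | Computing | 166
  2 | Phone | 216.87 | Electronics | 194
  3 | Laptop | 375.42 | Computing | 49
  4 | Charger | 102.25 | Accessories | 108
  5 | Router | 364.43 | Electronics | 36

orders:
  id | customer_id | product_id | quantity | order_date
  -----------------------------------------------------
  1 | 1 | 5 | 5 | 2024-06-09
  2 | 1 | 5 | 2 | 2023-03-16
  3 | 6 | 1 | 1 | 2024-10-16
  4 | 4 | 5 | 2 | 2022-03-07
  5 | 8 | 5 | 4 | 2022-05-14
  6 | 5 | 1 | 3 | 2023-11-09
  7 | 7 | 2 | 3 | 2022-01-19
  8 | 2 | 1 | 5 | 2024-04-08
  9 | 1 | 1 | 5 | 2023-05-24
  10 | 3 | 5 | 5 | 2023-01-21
SELECT name, price FROM products WHERE price >= (SELECT AVG(price) FROM products)

Execution result:
name | price
Laptop | 375.42
Router | 364.43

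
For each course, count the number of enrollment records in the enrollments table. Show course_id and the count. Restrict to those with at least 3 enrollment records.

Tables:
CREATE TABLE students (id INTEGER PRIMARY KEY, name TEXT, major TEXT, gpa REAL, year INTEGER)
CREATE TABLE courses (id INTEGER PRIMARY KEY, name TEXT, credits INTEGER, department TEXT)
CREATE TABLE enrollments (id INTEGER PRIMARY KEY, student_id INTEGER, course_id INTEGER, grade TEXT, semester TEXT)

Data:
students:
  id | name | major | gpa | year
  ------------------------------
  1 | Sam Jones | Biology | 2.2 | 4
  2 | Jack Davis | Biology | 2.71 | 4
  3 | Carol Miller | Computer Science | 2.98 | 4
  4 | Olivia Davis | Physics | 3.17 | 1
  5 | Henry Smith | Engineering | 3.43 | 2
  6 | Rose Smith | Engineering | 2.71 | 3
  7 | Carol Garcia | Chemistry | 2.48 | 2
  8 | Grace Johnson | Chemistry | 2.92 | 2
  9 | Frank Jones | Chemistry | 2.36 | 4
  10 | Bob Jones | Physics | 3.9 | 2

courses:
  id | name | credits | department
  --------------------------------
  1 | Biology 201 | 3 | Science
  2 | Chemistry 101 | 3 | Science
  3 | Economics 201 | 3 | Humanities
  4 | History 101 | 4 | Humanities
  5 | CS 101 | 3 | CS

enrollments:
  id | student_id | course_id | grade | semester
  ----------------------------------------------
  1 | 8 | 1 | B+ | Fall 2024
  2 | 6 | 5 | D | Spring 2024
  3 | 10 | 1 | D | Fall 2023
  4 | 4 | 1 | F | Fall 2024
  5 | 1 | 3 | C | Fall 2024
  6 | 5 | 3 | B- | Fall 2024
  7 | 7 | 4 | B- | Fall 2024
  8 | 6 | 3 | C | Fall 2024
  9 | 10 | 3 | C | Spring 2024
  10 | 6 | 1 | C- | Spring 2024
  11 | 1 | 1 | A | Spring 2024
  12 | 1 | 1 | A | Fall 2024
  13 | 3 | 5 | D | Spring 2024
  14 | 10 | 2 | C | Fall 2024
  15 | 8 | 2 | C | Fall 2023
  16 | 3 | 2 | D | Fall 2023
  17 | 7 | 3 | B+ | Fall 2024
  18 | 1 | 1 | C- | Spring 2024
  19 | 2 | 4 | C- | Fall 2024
SELECT course_id, COUNT(*) AS enrollment_count FROM enrollments GROUP BY course_id HAVING COUNT(*) >= 3

Execution result:
course_id | enrollment_count
1 | 7
2 | 3
3 | 5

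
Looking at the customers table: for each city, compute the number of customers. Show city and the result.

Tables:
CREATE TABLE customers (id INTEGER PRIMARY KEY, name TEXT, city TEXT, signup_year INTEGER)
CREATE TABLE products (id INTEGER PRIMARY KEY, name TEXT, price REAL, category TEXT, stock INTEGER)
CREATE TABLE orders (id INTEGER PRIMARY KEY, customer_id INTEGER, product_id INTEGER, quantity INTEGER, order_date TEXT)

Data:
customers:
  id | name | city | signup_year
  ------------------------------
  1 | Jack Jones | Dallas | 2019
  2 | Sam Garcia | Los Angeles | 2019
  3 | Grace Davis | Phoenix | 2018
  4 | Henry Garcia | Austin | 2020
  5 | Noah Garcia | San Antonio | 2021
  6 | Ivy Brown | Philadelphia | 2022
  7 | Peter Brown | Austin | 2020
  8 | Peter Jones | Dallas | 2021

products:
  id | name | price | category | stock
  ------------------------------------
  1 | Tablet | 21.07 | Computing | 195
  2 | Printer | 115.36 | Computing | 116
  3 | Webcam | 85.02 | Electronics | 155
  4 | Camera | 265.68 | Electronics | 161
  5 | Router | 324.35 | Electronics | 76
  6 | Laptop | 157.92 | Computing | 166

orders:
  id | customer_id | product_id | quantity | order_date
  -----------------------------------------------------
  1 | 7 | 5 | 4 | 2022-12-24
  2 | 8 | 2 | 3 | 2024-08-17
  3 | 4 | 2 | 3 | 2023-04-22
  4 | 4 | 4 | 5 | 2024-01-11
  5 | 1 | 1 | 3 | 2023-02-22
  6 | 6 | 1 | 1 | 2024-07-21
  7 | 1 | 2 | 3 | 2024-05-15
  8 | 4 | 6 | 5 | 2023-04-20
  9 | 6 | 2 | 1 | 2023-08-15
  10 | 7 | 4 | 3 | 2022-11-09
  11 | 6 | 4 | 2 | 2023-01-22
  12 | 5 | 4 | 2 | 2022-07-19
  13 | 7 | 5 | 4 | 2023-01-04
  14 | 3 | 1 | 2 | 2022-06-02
SELECT city, COUNT(*) AS n FROM customers GROUP BY city

Execution result:
city | n
Austin | 2
Dallas | 2
Los Angeles | 1
Philadelphia | 1
Phoenix | 1
San Antonio | 1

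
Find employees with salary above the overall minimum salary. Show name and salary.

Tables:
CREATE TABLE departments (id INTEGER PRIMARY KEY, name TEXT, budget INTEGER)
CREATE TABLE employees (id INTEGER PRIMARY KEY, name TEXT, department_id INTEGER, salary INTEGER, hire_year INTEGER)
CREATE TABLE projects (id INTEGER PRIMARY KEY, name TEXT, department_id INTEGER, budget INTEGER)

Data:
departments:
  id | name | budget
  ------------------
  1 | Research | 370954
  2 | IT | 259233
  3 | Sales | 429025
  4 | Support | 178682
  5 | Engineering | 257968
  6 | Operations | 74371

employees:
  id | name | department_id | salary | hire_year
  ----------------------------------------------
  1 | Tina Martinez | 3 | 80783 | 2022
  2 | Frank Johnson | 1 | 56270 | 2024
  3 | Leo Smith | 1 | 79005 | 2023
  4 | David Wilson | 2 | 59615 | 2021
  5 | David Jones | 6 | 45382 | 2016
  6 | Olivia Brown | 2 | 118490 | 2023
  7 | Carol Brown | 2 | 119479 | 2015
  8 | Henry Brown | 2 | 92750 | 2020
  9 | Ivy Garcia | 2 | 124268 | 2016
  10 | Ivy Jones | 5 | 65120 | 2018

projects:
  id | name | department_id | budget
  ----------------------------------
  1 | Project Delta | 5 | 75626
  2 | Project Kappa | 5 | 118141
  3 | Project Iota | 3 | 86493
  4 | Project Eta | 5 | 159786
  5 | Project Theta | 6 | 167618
SELECT name, salary FROM employees WHERE salary > (SELECT MIN(salary) FROM employees)

Execution result:
name | salary
Tina Martinez | 80783
Frank Johnson | 56270
Leo Smith | 79005
David Wilson | 59615
Olivia Brown | 118490
Carol Brown | 119479
Henry Brown | 92750
Ivy Garcia | 124268
Ivy Jones | 65120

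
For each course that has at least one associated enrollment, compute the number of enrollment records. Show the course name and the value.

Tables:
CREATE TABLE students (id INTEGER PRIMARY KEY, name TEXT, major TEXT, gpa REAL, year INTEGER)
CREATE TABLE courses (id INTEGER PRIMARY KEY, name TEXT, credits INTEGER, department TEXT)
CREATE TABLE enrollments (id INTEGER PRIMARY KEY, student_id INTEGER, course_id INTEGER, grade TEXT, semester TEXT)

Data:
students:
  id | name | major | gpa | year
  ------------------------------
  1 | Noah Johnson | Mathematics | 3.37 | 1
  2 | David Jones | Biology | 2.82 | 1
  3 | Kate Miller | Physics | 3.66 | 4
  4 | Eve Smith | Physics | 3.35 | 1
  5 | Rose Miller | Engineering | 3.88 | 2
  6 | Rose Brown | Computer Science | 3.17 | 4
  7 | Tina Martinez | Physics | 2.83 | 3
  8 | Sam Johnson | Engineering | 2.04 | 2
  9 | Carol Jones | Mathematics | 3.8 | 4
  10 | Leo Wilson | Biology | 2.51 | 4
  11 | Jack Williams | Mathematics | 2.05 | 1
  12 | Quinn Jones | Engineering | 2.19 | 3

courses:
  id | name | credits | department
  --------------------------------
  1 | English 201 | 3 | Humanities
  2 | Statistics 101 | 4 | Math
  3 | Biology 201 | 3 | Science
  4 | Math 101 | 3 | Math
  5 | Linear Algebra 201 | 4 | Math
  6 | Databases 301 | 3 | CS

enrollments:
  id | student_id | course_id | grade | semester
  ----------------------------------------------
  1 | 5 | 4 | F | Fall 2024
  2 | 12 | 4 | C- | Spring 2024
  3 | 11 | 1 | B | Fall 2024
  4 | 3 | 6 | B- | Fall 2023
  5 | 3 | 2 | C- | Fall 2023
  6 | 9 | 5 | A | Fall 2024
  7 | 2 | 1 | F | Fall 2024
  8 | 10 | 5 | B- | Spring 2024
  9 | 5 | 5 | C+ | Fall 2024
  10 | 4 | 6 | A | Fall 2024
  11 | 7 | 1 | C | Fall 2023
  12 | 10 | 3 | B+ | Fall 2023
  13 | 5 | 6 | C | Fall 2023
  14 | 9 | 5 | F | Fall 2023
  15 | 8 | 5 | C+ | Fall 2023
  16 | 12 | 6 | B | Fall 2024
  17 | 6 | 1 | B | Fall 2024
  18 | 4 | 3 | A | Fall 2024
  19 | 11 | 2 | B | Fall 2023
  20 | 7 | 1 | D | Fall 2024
SELECT p.name, COUNT(*) AS n FROM enrollments c JOIN courses p ON c.course_id = p.id GROUP BY p.id, p.name

Execution result:
name | n
English 201 | 5
Statistics 101 | 2
Biology 201 | 2
Math 101 | 2
Linear Algebra 201 | 5
Databases 301 | 4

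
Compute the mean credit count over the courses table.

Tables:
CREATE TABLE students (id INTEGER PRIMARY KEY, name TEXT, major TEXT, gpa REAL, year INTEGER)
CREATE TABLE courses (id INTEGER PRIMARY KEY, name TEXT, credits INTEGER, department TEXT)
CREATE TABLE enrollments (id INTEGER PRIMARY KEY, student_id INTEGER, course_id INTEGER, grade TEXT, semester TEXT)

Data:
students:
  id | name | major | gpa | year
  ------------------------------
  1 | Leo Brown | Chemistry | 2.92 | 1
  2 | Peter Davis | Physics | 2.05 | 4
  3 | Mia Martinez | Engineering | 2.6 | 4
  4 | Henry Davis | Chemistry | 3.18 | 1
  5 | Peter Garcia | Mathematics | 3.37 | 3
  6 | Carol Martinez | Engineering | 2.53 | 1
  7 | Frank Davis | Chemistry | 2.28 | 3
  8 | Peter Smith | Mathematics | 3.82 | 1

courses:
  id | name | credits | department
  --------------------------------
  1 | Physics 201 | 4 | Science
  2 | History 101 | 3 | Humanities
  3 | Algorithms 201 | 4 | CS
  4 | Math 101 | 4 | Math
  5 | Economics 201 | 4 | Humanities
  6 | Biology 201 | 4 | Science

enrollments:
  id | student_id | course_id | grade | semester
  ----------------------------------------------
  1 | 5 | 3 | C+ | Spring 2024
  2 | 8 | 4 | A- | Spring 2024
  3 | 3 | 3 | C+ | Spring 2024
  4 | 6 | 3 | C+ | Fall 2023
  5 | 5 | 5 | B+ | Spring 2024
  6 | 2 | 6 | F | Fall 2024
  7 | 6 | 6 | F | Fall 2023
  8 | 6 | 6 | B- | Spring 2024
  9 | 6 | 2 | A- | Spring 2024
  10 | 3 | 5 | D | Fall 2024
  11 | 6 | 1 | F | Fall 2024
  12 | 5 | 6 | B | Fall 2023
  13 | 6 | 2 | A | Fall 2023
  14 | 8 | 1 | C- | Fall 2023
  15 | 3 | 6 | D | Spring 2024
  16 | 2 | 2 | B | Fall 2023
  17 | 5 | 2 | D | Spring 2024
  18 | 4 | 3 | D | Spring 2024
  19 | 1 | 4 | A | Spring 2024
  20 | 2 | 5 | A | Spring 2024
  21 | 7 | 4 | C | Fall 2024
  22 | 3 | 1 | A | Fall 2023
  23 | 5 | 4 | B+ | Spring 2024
SELECT AVG(credits) FROM courses

Execution result:
3.83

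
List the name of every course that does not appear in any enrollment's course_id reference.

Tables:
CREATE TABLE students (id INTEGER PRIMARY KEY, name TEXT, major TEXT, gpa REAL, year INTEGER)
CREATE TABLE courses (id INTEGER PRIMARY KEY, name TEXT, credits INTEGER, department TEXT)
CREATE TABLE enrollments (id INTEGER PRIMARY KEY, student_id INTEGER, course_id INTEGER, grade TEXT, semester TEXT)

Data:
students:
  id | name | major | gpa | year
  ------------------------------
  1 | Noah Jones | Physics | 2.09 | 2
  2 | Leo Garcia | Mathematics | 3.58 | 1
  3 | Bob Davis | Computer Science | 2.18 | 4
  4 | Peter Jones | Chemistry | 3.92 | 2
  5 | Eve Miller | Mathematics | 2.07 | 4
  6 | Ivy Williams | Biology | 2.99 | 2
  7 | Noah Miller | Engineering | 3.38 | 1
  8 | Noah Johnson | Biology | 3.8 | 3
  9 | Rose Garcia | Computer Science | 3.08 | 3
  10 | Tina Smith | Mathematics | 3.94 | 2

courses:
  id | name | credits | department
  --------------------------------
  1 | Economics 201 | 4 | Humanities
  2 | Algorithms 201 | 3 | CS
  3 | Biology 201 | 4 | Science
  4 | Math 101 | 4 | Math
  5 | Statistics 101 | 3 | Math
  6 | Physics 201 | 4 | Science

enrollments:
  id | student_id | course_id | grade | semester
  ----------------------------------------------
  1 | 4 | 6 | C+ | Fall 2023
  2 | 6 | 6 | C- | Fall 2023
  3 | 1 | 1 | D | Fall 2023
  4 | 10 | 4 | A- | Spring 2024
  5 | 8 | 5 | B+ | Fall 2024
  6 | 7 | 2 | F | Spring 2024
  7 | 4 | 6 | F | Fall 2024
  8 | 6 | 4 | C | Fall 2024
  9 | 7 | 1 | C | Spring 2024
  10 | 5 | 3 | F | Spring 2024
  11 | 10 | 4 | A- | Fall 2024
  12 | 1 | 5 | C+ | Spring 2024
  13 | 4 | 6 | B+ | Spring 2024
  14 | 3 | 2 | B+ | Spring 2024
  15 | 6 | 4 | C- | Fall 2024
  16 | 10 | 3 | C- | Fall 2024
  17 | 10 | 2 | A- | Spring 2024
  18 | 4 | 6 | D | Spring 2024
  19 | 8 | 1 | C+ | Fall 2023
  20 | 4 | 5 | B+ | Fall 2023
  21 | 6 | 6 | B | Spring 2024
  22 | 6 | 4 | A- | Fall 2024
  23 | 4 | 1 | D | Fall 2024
SELECT p.name FROM courses p LEFT JOIN enrollments c ON c.course_id = p.id WHERE c.id IS NULL

Execution result:
(no rows)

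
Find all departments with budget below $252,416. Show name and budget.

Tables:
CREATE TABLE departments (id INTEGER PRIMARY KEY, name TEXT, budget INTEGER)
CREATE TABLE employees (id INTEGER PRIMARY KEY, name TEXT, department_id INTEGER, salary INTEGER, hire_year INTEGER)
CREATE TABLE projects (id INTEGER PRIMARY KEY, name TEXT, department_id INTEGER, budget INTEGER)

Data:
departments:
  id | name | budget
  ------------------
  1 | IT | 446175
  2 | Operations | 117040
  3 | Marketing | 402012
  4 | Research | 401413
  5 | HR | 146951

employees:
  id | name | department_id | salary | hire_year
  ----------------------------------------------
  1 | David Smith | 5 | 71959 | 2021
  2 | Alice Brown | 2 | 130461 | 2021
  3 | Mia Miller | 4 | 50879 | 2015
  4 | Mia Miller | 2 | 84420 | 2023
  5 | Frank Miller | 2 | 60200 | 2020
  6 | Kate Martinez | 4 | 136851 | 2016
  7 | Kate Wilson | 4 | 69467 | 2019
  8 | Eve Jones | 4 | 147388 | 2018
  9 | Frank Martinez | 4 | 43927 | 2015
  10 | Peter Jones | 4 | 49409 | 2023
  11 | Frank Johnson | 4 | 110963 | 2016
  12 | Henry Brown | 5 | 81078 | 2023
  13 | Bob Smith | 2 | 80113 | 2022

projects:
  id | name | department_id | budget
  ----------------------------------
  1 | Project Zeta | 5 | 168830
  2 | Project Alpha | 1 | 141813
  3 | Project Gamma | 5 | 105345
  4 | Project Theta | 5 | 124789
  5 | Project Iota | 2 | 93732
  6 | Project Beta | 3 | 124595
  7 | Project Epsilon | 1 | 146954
SELECT name, budget FROM departments WHERE budget < 252416

Execution result:
name | budget
Operations | 117040
HR | 146951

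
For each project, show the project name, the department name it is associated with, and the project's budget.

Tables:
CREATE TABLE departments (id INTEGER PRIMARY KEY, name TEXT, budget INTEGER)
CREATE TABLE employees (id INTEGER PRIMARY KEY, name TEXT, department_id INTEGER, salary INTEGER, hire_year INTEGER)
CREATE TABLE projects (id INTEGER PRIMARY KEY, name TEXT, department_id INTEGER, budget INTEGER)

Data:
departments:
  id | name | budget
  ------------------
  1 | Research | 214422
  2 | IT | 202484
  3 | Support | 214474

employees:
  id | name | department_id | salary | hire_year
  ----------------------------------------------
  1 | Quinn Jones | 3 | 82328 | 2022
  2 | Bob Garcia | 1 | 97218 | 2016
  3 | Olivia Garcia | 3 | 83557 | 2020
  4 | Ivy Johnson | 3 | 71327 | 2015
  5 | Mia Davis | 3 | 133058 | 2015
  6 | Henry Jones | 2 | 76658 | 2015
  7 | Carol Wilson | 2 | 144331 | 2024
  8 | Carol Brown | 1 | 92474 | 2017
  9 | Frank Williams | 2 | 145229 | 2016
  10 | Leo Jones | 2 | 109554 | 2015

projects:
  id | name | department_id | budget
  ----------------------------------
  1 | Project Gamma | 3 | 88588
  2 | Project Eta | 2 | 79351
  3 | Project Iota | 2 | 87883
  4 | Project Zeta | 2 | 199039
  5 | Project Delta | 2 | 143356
SELECT c.name, p.name AS department, c.budget FROM projects c JOIN departments p ON c.department_id = p.id

Execution result:
name | department | budget
Project Gamma | Support | 88588
Project Eta | IT | 79351
Project Iota | IT | 87883
Project Zeta | IT | 199039
Project Delta | IT | 143356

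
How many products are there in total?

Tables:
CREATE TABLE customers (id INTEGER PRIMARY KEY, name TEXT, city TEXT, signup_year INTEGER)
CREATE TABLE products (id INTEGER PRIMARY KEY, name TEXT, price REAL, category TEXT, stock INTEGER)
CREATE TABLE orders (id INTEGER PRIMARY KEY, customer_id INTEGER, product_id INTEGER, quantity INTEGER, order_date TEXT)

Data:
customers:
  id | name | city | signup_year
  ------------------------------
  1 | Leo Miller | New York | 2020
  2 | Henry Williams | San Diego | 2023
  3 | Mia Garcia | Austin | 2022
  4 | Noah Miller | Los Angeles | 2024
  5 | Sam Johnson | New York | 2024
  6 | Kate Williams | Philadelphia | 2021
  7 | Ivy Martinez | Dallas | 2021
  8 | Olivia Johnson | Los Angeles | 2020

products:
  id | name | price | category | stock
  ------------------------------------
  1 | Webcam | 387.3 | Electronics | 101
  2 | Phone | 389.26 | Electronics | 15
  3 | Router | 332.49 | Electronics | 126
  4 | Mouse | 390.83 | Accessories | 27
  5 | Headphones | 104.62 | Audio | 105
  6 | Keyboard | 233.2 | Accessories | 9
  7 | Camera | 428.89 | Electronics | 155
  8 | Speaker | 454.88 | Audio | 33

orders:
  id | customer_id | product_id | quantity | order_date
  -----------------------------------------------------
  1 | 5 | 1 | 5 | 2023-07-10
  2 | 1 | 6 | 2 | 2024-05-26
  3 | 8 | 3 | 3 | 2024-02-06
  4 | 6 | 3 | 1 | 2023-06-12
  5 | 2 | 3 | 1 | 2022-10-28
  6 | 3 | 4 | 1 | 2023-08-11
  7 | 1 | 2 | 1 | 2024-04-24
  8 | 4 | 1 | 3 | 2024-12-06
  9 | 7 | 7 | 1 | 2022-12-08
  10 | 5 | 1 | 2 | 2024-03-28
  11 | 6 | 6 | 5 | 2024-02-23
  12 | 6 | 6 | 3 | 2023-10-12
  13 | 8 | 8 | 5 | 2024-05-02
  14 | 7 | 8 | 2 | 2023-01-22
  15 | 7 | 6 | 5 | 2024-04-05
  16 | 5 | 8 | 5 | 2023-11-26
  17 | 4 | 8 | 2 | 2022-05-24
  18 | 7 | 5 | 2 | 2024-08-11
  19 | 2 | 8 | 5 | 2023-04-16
SELECT COUNT(*) FROM products

Execution result:
8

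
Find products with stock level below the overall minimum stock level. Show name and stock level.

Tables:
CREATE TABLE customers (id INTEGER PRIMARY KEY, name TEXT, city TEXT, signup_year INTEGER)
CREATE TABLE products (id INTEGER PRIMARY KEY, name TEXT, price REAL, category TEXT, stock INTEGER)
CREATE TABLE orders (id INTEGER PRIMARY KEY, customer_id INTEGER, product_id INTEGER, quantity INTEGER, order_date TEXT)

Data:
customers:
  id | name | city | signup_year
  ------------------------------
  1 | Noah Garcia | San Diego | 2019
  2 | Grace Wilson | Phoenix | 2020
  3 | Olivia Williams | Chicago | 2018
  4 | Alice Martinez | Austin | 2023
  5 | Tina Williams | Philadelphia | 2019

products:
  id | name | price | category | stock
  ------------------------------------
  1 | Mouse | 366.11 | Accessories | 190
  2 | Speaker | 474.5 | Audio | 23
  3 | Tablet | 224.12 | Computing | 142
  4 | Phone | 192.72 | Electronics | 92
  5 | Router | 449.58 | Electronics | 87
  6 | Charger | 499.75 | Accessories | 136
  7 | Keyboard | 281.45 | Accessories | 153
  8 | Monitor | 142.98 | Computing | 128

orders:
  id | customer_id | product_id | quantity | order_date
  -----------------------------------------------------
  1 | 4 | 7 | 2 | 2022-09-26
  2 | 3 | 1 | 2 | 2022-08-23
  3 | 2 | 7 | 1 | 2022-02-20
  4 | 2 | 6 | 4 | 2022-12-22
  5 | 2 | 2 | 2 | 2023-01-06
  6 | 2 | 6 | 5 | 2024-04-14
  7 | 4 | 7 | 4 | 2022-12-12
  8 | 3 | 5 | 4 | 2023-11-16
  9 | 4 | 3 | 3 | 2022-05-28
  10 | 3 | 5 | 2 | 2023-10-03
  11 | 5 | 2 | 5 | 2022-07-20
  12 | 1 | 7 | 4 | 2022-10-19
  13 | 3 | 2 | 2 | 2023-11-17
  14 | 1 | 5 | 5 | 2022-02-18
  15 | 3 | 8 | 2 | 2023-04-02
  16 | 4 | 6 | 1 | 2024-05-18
SELECT name, stock FROM products WHERE stock < (SELECT MIN(stock) FROM products)

Execution result:
(no rows)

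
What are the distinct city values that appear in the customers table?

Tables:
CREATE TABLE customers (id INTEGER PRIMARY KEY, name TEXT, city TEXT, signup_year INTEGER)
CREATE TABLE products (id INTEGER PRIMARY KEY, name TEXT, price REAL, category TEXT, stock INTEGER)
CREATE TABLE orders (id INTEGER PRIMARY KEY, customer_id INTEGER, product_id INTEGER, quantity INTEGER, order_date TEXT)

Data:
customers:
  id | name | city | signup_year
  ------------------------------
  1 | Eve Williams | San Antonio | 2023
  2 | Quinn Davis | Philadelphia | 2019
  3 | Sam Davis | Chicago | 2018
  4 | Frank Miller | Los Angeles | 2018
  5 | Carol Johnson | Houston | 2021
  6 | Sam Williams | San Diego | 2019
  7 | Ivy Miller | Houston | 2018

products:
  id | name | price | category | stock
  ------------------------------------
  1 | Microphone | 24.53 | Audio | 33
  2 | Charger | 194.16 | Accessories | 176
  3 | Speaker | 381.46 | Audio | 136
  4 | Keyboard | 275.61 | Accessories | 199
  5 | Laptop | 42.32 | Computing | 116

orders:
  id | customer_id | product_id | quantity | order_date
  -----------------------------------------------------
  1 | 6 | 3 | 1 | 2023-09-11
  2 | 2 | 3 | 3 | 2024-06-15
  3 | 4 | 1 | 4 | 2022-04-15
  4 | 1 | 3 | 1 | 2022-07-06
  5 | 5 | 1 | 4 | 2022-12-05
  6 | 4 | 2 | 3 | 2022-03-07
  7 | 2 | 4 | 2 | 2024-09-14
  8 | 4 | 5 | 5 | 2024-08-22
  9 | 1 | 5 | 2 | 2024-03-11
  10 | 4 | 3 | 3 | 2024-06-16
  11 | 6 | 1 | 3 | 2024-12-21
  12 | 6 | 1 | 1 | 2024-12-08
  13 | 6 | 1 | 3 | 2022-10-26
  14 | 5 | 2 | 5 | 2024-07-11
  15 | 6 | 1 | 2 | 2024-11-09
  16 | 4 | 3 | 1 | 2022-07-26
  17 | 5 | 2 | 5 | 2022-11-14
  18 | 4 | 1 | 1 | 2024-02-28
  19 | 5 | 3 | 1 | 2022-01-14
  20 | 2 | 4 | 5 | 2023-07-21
SELECT DISTINCT city FROM customers

Execution result:
city
San Antonio
Philadelphia
Chicago
Los Angeles
Houston
San Diego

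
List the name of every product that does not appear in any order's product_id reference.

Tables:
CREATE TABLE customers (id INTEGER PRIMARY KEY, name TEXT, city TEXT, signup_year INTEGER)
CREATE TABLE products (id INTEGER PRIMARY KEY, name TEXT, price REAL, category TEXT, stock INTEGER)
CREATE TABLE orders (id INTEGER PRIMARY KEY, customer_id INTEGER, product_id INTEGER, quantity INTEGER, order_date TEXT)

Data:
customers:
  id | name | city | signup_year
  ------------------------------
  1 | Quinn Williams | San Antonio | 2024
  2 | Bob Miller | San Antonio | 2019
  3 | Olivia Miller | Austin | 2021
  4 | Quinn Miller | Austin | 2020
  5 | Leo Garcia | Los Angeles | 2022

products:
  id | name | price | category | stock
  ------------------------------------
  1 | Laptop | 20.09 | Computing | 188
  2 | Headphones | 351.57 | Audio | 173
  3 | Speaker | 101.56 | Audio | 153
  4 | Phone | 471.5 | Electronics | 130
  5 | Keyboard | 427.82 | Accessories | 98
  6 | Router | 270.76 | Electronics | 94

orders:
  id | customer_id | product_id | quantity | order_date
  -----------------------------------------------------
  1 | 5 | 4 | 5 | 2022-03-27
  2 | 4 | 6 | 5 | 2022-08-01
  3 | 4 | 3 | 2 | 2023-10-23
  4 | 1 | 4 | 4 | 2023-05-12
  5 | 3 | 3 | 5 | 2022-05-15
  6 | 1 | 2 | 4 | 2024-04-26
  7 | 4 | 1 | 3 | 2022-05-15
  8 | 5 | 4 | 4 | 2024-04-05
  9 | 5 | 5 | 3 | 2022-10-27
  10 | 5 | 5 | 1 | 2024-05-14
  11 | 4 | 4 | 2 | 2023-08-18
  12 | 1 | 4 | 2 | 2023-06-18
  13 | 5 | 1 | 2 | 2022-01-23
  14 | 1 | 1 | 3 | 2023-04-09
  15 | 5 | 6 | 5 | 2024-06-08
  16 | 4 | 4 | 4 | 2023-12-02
SELECT p.name FROM products p LEFT JOIN orders c ON c.product_id = p.id WHERE c.id IS NULL

Execution result:
(no rows)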